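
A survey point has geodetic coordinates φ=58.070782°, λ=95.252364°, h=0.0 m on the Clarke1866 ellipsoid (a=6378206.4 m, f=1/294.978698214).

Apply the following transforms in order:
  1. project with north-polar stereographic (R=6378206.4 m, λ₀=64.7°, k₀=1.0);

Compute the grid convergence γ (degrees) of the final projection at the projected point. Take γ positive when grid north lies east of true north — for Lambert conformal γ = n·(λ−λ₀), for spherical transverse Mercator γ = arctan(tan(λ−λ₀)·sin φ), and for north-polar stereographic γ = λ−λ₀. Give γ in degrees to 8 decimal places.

30.55236400

start: φ=58.070782°, λ=95.252364°, h=0.000 m
→ into stereo (λ₀=64.7°): φ=58.07078200°, λ−λ₀=30.55236400°
convergence γ = 30.55236400°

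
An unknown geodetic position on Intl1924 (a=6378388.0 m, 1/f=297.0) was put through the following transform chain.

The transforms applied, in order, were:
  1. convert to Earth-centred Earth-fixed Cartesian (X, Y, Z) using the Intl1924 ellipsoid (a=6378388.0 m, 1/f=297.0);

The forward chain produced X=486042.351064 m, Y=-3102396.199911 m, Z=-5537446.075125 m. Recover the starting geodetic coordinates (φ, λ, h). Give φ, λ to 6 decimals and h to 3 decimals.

start: X=486042.3511, Y=-3102396.1999, Z=-5537446.0751 m
→ geod (Bowring, a=6378388.000): φ=-60.60824800°, λ=-81.09603300°, h=3760.5350 m

φ=-60.608248°, λ=-81.096033°, h=3760.535 m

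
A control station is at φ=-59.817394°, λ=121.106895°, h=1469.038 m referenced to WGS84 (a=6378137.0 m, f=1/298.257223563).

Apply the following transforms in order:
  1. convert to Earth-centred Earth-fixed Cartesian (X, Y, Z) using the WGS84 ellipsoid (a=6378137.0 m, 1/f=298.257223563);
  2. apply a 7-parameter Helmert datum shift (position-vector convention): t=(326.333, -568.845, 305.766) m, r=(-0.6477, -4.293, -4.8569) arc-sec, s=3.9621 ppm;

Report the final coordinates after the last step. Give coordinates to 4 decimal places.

start: φ=-59.817394°, λ=121.106895°, h=1469.038 m
→ ECEF (a=6378137.000, f=1/298.257223563): X=-1661216.1234, Y=2753080.3130, Z=-5491546.8179
→ Helmert 7p (PV): X=-1660717.2492, Y=2752544.2484, Z=-5491306.0301

X=-1660717.2492 m, Y=2752544.2484 m, Z=-5491306.0301 m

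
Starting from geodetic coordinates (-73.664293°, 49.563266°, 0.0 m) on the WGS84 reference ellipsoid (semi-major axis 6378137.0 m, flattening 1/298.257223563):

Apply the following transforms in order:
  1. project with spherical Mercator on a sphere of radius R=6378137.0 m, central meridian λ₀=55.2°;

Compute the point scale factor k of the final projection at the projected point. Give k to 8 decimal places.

3.55536834

start: φ=-73.664293°, λ=49.563266°, h=0.000 m
→ into merc (λ₀=55.2°): φ=-73.66429300°, λ−λ₀=-5.63673400°
scale k = 3.55536834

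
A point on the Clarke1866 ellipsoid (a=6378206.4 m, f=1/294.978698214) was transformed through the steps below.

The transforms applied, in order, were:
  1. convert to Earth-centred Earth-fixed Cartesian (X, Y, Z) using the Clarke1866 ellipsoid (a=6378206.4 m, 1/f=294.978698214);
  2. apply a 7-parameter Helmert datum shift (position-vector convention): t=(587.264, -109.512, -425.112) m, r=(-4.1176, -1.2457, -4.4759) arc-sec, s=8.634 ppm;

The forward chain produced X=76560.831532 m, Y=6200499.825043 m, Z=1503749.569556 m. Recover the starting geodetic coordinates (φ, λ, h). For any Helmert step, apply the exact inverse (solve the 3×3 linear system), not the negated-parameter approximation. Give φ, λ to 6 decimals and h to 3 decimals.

start: X=76560.8315, Y=6200499.8250, Z=1503749.5696 m
→ Helmert⁻¹: X=75847.4464, Y=6200527.4177, Z=1504285.0158
→ geod (Bowring, a=6378206.400): φ=13.72521500°, λ=89.29916900°, h=3844.8490 m

φ=13.725215°, λ=89.299169°, h=3844.849 m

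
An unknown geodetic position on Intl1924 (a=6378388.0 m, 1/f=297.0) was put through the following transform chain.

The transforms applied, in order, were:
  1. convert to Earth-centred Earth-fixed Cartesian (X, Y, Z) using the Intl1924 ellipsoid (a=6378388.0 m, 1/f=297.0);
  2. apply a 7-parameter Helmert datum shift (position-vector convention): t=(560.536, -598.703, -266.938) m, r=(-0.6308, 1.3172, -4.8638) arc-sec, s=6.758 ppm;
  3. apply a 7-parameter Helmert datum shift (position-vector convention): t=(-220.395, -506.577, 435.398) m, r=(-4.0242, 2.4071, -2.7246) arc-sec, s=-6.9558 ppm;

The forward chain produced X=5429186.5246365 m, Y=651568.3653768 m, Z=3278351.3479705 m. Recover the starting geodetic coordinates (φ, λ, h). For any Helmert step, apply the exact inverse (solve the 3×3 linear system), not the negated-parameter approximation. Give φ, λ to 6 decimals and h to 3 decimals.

φ=31.115698°, λ=6.856796°, h=2643.571 m

start: X=5429186.5246, Y=651568.3654, Z=3278351.3480 m
→ Helmert⁻¹: X=5429397.8179, Y=652087.2426, Z=3278014.8336
→ Helmert⁻¹: X=5428764.2658, Y=652799.5214, Z=3278296.2814
→ geod (Bowring, a=6378388.000): φ=31.11569800°, λ=6.85679600°, h=2643.5710 m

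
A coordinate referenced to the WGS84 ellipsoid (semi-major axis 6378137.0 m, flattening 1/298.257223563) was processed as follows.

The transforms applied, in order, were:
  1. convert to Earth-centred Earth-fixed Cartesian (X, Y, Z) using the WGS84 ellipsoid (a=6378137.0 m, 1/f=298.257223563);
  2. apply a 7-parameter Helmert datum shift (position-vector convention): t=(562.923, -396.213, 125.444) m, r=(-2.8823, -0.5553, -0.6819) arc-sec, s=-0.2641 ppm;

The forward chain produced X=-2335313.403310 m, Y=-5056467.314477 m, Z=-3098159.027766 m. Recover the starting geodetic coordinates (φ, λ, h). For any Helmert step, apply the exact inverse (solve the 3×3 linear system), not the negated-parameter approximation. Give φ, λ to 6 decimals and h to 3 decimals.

φ=-29.251073°, λ=-114.796746°, h=284.124 m

start: X=-2335313.4033, Y=-5056467.3145, Z=-3098159.0278 m
→ Helmert⁻¹: X=-2335868.5695, Y=-5056036.8634, Z=-3098349.6534
→ geod (Bowring, a=6378137.000): φ=-29.25107300°, λ=-114.79674600°, h=284.1240 m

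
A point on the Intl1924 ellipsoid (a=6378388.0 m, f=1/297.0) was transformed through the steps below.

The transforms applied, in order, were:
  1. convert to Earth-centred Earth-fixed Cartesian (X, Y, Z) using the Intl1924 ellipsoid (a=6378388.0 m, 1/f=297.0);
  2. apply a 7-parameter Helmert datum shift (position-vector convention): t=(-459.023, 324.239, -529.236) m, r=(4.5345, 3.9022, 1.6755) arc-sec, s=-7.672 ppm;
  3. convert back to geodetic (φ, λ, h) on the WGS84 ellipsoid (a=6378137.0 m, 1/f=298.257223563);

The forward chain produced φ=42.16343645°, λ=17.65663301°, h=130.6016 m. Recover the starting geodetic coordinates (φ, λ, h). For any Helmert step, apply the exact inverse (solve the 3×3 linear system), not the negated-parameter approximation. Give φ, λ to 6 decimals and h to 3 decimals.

start: φ=42.163436°, λ=17.656633°, h=130.602 m
→ ECEF (a=6378137.000, f=1/298.257223563): X=4511873.1399, Y=1436160.4578, Z=4259164.9741
→ Helmert⁻¹: X=4512297.8575, Y=1435904.2275, Z=4259780.6895
→ geod (Bowring, a=6378388.000): φ=42.16638700°, λ=17.65212000°, h=576.3880 m

φ=42.166387°, λ=17.652120°, h=576.388 m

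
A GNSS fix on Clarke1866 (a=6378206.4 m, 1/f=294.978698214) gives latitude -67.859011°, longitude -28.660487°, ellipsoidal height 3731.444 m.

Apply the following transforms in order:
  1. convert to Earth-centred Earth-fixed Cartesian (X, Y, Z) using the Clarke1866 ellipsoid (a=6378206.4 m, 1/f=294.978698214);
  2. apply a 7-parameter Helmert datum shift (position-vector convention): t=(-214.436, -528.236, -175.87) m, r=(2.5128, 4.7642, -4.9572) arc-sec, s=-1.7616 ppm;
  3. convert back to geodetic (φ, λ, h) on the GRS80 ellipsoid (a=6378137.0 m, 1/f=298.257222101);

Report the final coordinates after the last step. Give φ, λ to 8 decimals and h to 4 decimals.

start: φ=-67.859011°, λ=-28.660487°, h=3731.444 m
→ ECEF (a=6378206.400, f=1/294.978698214): X=2116720.3799, Y=-1156973.9695, Z=-5888453.1560
→ Helmert 7p (PV): X=2116338.4011, Y=-1157479.3035, Z=-5888681.6384
→ geod (Bowring, a=6378137.000): φ=-67.85906021°, λ=-28.67537094°, h=3773.5079 m

φ=-67.85906021°, λ=-28.67537094°, h=3773.5079 m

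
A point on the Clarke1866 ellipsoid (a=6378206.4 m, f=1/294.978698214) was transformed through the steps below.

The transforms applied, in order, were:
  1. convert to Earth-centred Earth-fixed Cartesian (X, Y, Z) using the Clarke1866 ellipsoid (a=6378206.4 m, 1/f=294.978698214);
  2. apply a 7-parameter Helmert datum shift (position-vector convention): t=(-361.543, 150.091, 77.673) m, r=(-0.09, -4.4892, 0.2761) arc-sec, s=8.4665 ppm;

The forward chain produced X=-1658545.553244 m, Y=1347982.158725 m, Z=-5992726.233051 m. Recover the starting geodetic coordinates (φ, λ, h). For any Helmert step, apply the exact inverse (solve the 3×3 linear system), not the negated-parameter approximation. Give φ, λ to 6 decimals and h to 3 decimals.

φ=-70.496869°, λ=140.896613°, h=3317.539 m

start: X=-1658545.5532, Y=1347982.1587, Z=-5992726.2331 m
→ Helmert⁻¹: X=-1658298.5942, Y=1347825.4910, Z=-5992716.4887
→ geod (Bowring, a=6378206.400): φ=-70.49686900°, λ=140.89661300°, h=3317.5390 m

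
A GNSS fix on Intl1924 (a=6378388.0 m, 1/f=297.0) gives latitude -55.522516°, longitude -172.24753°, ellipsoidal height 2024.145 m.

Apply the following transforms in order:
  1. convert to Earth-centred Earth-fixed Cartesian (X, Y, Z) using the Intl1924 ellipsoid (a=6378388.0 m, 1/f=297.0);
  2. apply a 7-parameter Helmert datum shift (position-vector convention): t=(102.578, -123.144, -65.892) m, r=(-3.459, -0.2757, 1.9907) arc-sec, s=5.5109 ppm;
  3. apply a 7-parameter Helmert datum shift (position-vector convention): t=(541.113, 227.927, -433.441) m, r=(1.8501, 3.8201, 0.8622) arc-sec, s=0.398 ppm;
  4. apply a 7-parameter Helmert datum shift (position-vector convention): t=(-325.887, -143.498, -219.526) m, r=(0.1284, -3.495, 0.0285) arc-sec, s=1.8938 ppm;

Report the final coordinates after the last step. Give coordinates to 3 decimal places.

start: φ=-55.522516°, λ=-172.247530°, h=2024.145 m
→ ECEF (a=6378388.000, f=1/297.0): X=-3587026.9277, Y=-488330.4403, Z=-5236307.2551
→ Helmert 7p (PV): X=-3586932.4054, Y=-488578.7065, Z=-5236398.6092
→ Helmert 7p (PV): X=-3586487.6578, Y=-488318.9995, Z=-5236772.0853
→ Helmert 7p (PV): X=-3586731.5361, Y=-488460.6579, Z=-5237062.6031

X=-3586731.536 m, Y=-488460.658 m, Z=-5237062.603 m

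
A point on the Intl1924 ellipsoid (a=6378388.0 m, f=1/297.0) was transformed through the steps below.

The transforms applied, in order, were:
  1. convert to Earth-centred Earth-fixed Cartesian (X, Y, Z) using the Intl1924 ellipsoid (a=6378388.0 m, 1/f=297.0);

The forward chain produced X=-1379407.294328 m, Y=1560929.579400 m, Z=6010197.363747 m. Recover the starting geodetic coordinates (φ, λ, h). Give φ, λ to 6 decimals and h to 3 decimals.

start: X=-1379407.2943, Y=1560929.5794, Z=6010197.3637 m
→ geod (Bowring, a=6378388.000): φ=71.00329500°, λ=131.46731700°, h=1749.4310 m

φ=71.003295°, λ=131.467317°, h=1749.431 m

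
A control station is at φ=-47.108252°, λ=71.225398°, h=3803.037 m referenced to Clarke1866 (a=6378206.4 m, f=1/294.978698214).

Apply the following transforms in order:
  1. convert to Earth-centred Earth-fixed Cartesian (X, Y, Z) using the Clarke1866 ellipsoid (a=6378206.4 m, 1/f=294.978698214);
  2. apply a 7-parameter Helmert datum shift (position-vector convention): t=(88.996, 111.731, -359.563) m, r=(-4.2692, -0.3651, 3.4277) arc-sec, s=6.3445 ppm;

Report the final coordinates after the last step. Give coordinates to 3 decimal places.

start: φ=-47.108252°, λ=71.225398°, h=3803.037 m
→ ECEF (a=6378206.400, f=1/294.978698214): X=1400545.5759, Y=4120061.2569, Z=-4652546.1955
→ Helmert 7p (PV): X=1400583.2256, Y=4120126.1046, Z=-4653018.0737

X=1400583.226 m, Y=4120126.105 m, Z=-4653018.074 m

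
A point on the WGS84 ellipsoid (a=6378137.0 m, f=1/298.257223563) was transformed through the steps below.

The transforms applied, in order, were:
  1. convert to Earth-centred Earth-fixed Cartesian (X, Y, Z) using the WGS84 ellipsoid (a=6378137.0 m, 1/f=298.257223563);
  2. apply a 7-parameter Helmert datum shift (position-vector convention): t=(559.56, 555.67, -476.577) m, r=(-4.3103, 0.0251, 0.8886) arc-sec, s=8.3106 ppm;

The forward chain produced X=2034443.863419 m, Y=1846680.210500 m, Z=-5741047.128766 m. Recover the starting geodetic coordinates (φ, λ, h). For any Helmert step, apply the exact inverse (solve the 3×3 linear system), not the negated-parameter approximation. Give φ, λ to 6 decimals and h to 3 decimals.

φ=-64.578114°, λ=42.231124°, h=3110.304 m

start: X=2034443.8634, Y=1846680.2105, Z=-5741047.1288 m
→ Helmert⁻¹: X=2033876.0529, Y=1846220.3946, Z=-5740484.0168
→ geod (Bowring, a=6378137.000): φ=-64.57811400°, λ=42.23112400°, h=3110.3040 m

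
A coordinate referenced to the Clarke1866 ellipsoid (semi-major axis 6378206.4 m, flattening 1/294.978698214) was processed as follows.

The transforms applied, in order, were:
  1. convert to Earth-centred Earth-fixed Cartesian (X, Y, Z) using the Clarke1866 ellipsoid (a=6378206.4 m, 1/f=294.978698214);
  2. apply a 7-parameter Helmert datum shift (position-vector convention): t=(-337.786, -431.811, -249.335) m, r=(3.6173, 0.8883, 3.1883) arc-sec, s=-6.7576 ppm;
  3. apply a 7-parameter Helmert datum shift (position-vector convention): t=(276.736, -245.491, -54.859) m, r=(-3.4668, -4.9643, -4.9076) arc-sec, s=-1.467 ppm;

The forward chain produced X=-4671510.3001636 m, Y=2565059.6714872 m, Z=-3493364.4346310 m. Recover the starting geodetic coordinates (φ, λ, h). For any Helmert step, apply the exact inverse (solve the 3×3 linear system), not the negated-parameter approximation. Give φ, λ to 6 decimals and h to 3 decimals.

start: X=-4671510.3002, Y=2565059.6715, Z=-3493364.4346 m
→ Helmert⁻¹: X=-4671938.9961, Y=2565256.4790, Z=-3493159.1423
→ Helmert⁻¹: X=-4671578.0771, Y=2565716.5808, Z=-3492998.5252
→ geod (Bowring, a=6378206.400): φ=-33.41841400°, λ=151.22360000°, h=721.4090 m

φ=-33.418414°, λ=151.223600°, h=721.409 m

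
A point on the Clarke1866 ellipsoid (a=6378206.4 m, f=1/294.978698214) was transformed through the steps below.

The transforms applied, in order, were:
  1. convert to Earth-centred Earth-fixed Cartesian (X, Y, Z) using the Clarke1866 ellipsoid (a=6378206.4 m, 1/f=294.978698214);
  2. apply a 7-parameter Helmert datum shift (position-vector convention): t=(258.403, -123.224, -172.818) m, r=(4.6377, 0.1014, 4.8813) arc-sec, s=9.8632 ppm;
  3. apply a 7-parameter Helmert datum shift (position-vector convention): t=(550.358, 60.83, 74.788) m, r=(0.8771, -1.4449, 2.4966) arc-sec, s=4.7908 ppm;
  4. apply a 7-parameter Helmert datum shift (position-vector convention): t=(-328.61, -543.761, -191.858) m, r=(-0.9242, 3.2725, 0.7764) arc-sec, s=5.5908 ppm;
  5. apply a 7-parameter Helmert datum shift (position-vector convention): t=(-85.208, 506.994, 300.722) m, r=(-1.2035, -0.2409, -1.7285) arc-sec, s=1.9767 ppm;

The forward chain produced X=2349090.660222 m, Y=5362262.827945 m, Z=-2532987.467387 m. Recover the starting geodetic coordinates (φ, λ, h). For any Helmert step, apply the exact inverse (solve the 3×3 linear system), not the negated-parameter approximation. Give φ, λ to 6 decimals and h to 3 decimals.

φ=-23.540048°, λ=66.344616°, h=3742.250 m

start: X=2349090.6602, Y=5362262.8279, Z=-2532987.4674 m
→ Helmert⁻¹: X=2349123.3342, Y=5361779.7019, Z=-2533254.6409
→ Helmert⁻¹: X=2349499.1804, Y=5362295.9891, Z=-2532987.3185
→ Helmert⁻¹: X=2348984.7276, Y=5362170.2666, Z=-2533089.2275
→ Helmert⁻¹: X=2348831.2999, Y=5362128.0634, Z=-2533010.8356
→ geod (Bowring, a=6378206.400): φ=-23.54004800°, λ=66.34461600°, h=3742.2500 m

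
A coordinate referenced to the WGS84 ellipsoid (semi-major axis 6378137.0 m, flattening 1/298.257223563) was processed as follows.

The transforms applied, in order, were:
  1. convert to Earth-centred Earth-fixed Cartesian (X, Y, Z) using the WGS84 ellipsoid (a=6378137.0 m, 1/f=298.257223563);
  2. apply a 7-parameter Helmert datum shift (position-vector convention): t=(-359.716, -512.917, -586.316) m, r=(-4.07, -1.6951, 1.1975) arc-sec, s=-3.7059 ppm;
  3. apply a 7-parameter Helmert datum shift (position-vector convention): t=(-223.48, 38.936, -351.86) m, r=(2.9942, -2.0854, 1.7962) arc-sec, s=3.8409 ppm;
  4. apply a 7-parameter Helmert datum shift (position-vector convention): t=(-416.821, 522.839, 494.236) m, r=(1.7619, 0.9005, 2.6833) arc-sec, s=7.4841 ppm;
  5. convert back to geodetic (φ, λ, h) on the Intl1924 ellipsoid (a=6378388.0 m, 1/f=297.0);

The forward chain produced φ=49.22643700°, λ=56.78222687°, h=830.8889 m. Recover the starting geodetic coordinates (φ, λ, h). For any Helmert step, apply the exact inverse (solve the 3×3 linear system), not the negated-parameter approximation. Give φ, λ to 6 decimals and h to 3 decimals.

φ=49.224183°, λ=56.768150°, h=1648.175 m

start: φ=49.226437°, λ=56.782227°, h=830.889 m
→ ECEF (a=6378388.000, f=1/297.0): X=2286687.6534, Y=3492060.3251, Z=4807762.9875
→ Helmert⁻¹: X=2287111.7918, Y=3491522.6651, Z=4807212.9343
→ Helmert⁻¹: X=2287405.4964, Y=3491520.1861, Z=4807472.5187
→ Helmert⁻¹: X=2287833.4771, Y=3491937.8884, Z=4808126.7540
→ geod (Bowring, a=6378137.000): φ=49.22418300°, λ=56.76815000°, h=1648.1750 m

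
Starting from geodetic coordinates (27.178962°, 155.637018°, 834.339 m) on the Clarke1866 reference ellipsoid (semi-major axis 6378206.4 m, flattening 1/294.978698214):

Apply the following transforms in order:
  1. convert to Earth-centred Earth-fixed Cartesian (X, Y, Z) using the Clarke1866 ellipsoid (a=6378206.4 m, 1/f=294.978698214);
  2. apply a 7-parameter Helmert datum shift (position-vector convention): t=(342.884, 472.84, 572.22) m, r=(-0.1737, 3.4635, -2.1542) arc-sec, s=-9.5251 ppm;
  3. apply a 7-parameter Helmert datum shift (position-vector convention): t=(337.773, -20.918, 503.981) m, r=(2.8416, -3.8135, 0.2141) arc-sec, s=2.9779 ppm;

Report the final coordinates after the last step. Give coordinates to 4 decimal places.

start: φ=27.178962°, λ=155.637018°, h=834.339 m
→ ECEF (a=6378206.400, f=1/294.978698214): X=-5173017.7077, Y=2342556.1383, Z=2896088.5632
→ Helmert 7p (PV): X=-5172552.4558, Y=2343063.1298, Z=2896718.0869
→ Helmert 7p (PV): X=-5172286.0740, Y=2343003.9135, Z=2897167.3410

X=-5172286.0740 m, Y=2343003.9135 m, Z=2897167.3410 m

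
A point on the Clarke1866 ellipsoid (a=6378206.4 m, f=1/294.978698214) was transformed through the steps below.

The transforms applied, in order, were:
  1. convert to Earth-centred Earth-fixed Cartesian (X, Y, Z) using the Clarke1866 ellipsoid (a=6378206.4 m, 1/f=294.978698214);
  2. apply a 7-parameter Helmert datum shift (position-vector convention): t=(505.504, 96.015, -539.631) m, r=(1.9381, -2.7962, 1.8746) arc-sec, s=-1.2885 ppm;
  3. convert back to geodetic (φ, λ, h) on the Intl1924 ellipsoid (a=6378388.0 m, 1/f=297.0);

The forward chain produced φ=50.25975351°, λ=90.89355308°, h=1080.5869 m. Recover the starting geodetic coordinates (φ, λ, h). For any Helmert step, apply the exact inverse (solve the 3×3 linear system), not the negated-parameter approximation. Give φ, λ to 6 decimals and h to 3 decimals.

φ=50.264233°, λ=90.899202°, h=1715.383 m

start: φ=50.259754°, λ=90.893553°, h=1080.587 m
→ ECEF (a=6378388.000, f=1/297.0): X=-63729.3623, Y=4086077.8758, Z=4882235.7036
→ Helmert⁻¹: X=-64131.6217, Y=4086033.5875, Z=4882744.1024
→ geod (Bowring, a=6378206.400): φ=50.26423300°, λ=90.89920200°, h=1715.3830 m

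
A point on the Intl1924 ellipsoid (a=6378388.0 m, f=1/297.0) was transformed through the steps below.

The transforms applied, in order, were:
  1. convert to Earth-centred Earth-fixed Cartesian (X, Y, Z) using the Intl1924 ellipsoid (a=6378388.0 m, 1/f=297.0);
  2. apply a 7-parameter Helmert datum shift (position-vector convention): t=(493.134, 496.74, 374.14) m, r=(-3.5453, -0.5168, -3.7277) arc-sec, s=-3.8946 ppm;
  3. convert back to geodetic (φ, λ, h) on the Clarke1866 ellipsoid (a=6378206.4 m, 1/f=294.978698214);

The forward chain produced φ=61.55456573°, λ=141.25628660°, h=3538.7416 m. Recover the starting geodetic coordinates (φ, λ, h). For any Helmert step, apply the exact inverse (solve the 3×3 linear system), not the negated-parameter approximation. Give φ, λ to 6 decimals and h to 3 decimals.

start: φ=61.554566°, λ=141.256287°, h=3538.742 m
→ ECEF (a=6378206.400, f=1/294.978698214): X=-2377097.1468, Y=1907393.3739, Z=5587956.3315
→ Helmert⁻¹: X=-2377620.0005, Y=1906765.0503, Z=5587642.6839
→ geod (Bowring, a=6378388.000): φ=61.55200700°, λ=141.27165100°, h=2975.1500 m

φ=61.552007°, λ=141.271651°, h=2975.150 m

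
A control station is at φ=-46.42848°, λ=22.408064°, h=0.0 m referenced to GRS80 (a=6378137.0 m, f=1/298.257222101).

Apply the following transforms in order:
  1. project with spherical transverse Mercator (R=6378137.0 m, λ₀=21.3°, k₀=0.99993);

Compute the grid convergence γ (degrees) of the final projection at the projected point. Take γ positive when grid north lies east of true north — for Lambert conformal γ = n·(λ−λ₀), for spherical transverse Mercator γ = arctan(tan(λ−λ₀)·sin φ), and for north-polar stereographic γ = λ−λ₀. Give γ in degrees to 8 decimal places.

-0.80285605

start: φ=-46.428480°, λ=22.408064°, h=0.000 m
→ into tm (λ₀=21.3°): φ=-46.42848000°, λ−λ₀=1.10806400°
convergence γ = -0.80285605°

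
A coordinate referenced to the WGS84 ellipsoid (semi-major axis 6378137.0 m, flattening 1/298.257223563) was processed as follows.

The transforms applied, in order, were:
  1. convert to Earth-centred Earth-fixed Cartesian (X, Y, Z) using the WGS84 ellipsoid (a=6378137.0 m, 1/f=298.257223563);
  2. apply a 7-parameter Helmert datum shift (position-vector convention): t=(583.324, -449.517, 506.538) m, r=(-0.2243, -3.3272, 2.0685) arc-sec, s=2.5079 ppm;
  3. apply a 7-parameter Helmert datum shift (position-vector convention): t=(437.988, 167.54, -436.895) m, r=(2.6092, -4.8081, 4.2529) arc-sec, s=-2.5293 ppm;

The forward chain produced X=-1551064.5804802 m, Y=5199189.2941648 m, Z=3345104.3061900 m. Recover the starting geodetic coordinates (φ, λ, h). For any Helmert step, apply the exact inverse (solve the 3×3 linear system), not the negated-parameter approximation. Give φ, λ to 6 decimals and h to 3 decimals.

φ=31.824368°, λ=106.617599°, h=2154.135 m

start: X=-1551064.5805, Y=5199189.2942, Z=3345104.3062 m
→ Helmert⁻¹: X=-1551321.3090, Y=5199109.2102, Z=3345520.0574
→ Helmert⁻¹: X=-1551794.6400, Y=5199557.6118, Z=3345035.8162
→ geod (Bowring, a=6378137.000): φ=31.82436800°, λ=106.61759900°, h=2154.1350 m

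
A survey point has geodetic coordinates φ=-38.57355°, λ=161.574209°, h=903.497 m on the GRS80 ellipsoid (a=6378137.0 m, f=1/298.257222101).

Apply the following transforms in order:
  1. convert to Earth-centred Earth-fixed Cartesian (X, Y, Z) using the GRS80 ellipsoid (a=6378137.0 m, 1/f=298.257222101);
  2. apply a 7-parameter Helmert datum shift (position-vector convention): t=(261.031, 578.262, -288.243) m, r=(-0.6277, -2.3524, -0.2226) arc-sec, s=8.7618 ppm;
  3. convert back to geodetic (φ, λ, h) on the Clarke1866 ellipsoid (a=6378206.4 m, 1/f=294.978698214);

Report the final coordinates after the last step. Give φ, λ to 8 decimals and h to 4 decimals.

start: φ=-38.573550°, λ=161.574209°, h=903.497 m
→ ECEF (a=6378137.000, f=1/298.257222101): X=-4737681.7418, Y=1578385.9105, Z=-3955979.1131
→ Helmert 7p (PV): X=-4737415.4006, Y=1578971.0761, Z=-3956360.8535
→ geod (Bowring, a=6378206.400): φ=-38.57870590°, λ=161.56687322°, h=1111.5295 m

φ=-38.57870590°, λ=161.56687322°, h=1111.5295 m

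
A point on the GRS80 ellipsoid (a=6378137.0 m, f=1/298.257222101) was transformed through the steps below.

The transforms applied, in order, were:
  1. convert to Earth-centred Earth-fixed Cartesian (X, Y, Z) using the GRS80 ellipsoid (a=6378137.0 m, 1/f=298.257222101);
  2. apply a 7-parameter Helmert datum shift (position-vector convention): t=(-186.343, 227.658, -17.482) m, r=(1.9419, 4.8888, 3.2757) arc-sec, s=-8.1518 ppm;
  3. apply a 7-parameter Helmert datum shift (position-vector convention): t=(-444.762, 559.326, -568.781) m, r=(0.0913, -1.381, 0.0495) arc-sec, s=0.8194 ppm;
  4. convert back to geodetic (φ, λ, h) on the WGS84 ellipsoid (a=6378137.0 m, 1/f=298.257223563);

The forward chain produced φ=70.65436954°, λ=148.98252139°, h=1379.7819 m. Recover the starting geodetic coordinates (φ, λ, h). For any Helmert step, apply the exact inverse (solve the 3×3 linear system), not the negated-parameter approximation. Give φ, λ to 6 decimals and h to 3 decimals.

φ=70.662990°, λ=148.991093°, h=1665.912 m

start: φ=70.654370°, λ=148.982521°, h=1379.782 m
→ ECEF (a=6378137.000, f=1/298.257223563): X=-1816553.7734, Y=1092249.9888, Z=5996918.9296
→ Helmert⁻¹: X=-1816067.1064, Y=1091692.8588, Z=5997494.4722
→ Helmert⁻¹: X=-1816020.3814, Y=1091559.4027, Z=5997507.5259
→ geod (Bowring, a=6378137.000): φ=70.66299000°, λ=148.99109300°, h=1665.9120 m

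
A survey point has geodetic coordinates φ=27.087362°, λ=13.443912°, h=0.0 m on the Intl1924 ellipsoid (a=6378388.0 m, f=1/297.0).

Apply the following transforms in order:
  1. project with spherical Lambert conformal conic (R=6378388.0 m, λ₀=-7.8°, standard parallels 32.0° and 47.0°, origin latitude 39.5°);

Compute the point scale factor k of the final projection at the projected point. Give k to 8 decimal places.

start: φ=27.087362°, λ=13.443912°, h=0.000 m
→ into lcc (λ₀=-7.8°): φ=27.08736200°, λ−λ₀=21.24391200°
scale k = 1.01436794

1.01436794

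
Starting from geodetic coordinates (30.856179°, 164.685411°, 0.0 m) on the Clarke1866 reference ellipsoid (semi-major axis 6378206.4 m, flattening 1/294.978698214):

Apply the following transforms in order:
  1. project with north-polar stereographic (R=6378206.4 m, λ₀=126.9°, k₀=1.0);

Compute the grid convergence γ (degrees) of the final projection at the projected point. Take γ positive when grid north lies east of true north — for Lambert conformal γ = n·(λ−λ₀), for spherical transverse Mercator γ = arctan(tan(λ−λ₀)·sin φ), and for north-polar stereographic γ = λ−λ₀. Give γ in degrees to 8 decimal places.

37.78541100

start: φ=30.856179°, λ=164.685411°, h=0.000 m
→ into stereo (λ₀=126.9°): φ=30.85617900°, λ−λ₀=37.78541100°
convergence γ = 37.78541100°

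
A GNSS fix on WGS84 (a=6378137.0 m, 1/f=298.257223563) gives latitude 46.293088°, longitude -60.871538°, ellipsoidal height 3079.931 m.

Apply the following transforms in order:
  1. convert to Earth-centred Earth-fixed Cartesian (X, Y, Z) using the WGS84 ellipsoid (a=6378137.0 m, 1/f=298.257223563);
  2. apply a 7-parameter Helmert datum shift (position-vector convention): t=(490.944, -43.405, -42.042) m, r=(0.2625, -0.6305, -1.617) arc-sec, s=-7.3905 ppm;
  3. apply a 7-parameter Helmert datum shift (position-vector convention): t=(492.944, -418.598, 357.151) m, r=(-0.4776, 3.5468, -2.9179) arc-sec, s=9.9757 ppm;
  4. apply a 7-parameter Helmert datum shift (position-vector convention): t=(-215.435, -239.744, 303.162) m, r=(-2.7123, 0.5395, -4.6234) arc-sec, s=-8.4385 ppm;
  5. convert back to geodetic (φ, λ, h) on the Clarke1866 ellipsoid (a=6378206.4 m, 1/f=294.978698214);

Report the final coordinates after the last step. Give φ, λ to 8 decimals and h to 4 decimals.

start: φ=46.293088°, λ=-60.871538°, h=3079.931 m
→ ECEF (a=6378137.000, f=1/298.257223563): X=2150038.8208, Y=-3858345.7590, Z=4590044.4861
→ Helmert 7p (PV): X=2150469.5973, Y=-3858383.3453, Z=4589970.1832
→ Helmert 7p (PV): X=2151008.3381, Y=-3858860.2270, Z=4590345.0779
→ Helmert 7p (PV): X=2150700.2630, Y=-3859055.2615, Z=4590654.6203
→ geod (Bowring, a=6378206.400): φ=46.29289486°, λ=-60.86852367°, h=4226.4306 m

φ=46.29289486°, λ=-60.86852367°, h=4226.4306 m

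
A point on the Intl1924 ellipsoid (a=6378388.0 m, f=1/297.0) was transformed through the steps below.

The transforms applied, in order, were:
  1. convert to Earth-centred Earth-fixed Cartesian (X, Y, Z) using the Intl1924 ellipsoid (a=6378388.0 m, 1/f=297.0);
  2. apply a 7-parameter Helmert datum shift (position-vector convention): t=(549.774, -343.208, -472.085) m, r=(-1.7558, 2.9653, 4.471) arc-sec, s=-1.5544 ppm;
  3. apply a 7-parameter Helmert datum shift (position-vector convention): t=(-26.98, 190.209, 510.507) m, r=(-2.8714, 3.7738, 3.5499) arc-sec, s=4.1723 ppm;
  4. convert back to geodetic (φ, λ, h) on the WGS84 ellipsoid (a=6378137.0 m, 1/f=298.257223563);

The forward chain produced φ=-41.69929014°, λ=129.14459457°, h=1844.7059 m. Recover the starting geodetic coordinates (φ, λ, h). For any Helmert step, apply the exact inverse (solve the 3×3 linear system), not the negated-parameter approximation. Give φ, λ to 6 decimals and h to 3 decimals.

start: φ=-41.699290°, λ=129.144595°, h=1844.706 m
→ ECEF (a=6378137.000, f=1/298.257223563): X=-3011620.4854, Y=3699910.6674, Z=-4221951.4370
→ Helmert⁻¹: X=-3011440.0113, Y=3699815.6306, Z=-4222447.9188
→ Helmert⁻¹: X=-3011853.5640, Y=3700265.8143, Z=-4221994.1974
→ geod (Bowring, a=6378388.000): φ=-41.69786400°, λ=129.14407300°, h=1978.0230 m

φ=-41.697864°, λ=129.144073°, h=1978.023 m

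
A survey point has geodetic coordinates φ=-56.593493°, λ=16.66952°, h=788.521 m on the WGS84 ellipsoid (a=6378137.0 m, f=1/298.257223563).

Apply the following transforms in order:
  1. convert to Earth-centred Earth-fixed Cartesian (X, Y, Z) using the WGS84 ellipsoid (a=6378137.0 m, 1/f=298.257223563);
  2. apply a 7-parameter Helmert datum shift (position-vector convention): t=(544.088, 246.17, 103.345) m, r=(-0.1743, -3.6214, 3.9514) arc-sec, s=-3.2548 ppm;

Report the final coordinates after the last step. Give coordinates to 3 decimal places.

X=3372967.299 m, Y=1010104.448 m, Z=-5301590.700 m

start: φ=-56.593493°, λ=16.669520°, h=788.521 m
→ ECEF (a=6378137.000, f=1/298.257223563): X=3372360.4492, Y=1009801.4409, Z=-5301769.6569
→ Helmert 7p (PV): X=3372967.2993, Y=1010104.4479, Z=-5301590.7005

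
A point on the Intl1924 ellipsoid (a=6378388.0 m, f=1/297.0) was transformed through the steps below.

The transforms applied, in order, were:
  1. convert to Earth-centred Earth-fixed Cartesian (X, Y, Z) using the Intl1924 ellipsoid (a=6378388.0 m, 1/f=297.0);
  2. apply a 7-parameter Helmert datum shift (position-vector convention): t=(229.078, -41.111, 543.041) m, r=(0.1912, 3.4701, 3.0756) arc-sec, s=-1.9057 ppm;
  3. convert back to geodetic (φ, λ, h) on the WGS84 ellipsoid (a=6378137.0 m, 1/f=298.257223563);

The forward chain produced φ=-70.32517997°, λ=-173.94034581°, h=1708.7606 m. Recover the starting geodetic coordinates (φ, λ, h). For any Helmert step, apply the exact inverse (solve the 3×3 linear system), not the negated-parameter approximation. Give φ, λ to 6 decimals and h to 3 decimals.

φ=-70.326401°, λ=-173.942501°, h=2137.662 m

start: φ=-70.325180°, λ=-173.940346°, h=1708.761 m
→ ECEF (a=6378137.000, f=1/298.257223563): X=-2142339.8547, Y=-227424.4029, Z=-5984960.1452
→ Helmert⁻¹: X=-2142475.7079, Y=-227357.3273, Z=-5985550.4260
→ geod (Bowring, a=6378388.000): φ=-70.32640100°, λ=-173.94250100°, h=2137.6620 m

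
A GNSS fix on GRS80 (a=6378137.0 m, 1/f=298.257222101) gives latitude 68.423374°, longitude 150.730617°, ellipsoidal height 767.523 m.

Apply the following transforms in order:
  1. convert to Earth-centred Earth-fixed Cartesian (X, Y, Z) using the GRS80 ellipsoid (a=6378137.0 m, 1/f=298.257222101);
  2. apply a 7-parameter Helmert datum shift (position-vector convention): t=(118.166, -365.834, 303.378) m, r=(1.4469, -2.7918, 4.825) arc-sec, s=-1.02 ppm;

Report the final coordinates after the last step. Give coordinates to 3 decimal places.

X=-2052258.295 m, Y=1149783.086 m, Z=5909612.337 m

start: φ=68.423374°, λ=150.730617°, h=767.523 m
→ ECEF (a=6378137.000, f=1/298.257222101): X=-2052271.6649, Y=1150239.5528, Z=5909334.6955
→ Helmert 7p (PV): X=-2052258.2951, Y=1149783.0857, Z=5909612.3371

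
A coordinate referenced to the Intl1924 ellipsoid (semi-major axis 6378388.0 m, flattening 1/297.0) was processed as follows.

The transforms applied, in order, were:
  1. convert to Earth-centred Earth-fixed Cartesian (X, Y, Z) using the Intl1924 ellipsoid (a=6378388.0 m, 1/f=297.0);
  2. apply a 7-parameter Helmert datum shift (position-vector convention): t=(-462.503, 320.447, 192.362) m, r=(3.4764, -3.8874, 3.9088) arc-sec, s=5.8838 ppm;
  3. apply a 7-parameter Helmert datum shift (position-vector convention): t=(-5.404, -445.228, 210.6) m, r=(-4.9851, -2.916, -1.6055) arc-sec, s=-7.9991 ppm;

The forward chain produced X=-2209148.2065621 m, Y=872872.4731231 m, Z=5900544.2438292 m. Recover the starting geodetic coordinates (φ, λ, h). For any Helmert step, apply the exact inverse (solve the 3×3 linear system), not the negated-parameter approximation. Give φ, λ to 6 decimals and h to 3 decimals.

start: X=-2209148.2066, Y=872872.4731, Z=5900544.2438 m
→ Helmert⁻¹: X=-2209083.8549, Y=873164.8878, Z=5900433.1748
→ Helmert⁻¹: X=-2208480.6139, Y=872980.5997, Z=5900233.0063
→ geod (Bowring, a=6378388.000): φ=68.20945600°, λ=158.43182600°, h=313.9240 m

φ=68.209456°, λ=158.431826°, h=313.924 m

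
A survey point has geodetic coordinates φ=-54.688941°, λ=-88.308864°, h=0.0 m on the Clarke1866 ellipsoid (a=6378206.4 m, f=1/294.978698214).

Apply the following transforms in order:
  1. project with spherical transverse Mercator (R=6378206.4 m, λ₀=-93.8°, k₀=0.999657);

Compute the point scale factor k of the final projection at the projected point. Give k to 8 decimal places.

start: φ=-54.688941°, λ=-88.308864°, h=0.000 m
→ into tm (λ₀=-93.8°): φ=-54.68894100°, λ−λ₀=5.49113600°
scale k = 1.00118966

1.00118966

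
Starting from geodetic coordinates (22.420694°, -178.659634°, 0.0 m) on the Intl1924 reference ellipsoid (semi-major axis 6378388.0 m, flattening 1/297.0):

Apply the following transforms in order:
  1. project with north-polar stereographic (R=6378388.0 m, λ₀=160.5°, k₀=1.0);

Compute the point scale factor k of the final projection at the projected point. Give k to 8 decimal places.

1.44780209

start: φ=22.420694°, λ=-178.659634°, h=0.000 m
→ into stereo (λ₀=160.5°): φ=22.42069400°, λ−λ₀=20.84036600°
scale k = 1.44780209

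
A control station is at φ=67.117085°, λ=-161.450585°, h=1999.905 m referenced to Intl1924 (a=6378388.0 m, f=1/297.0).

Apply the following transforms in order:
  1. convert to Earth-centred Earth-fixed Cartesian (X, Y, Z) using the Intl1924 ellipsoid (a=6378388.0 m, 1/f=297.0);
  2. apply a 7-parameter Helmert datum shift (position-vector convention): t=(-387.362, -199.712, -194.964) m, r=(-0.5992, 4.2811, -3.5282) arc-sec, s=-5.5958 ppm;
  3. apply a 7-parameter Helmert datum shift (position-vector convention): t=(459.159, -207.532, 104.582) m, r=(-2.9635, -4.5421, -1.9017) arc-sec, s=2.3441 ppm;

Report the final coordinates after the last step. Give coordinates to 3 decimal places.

start: φ=67.117085°, λ=-161.450585°, h=1999.905 m
→ ECEF (a=6378388.000, f=1/297.0): X=-2358857.2629, Y=-791525.4201, Z=5855479.9135
→ Helmert 7p (PV): X=-2359123.4324, Y=-791663.3443, Z=5855303.4414
→ Helmert 7p (PV): X=-2358806.0406, Y=-791766.8555, Z=5855381.1733

X=-2358806.041 m, Y=-791766.856 m, Z=5855381.173 m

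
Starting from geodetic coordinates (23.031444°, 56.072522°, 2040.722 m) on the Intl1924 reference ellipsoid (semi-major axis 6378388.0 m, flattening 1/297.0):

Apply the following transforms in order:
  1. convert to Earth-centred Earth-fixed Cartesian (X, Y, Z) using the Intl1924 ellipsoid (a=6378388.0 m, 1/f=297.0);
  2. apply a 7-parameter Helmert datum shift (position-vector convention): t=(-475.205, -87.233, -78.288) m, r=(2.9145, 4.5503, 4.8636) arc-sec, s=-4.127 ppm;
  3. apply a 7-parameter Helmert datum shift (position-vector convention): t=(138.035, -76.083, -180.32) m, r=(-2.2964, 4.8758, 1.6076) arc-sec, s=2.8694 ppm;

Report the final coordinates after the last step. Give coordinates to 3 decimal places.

X=3278636.757 m, Y=4874567.440 m, Z=2480358.161 m

start: φ=23.031444°, λ=56.072522°, h=2040.722 m
→ ECEF (a=6378388.000, f=1/297.0): X=3279017.6189, Y=4874641.4521, Z=2480755.1163
→ Helmert 7p (PV): X=3278468.6672, Y=4874576.3657, Z=2480663.1317
→ Helmert 7p (PV): X=3278636.7569, Y=4874567.4398, Z=2480358.1612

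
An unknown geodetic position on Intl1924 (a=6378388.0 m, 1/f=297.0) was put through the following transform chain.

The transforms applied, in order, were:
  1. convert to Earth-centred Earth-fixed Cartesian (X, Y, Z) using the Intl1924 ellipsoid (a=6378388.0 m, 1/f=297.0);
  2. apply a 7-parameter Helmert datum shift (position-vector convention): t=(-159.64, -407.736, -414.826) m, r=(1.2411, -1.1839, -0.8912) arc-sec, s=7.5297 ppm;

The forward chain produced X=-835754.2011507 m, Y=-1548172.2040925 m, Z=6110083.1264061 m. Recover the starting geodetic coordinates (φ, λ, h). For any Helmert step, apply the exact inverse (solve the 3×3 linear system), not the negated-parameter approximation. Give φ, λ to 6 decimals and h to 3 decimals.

start: X=-835754.2012, Y=-1548172.2041, Z=6110083.1264 m
→ Helmert⁻¹: X=-835546.5100, Y=-1547719.6573, Z=6110466.0510
→ geod (Bowring, a=6378388.000): φ=74.04433800°, λ=-118.36268000°, h=19.1100 m

φ=74.044338°, λ=-118.362680°, h=19.110 m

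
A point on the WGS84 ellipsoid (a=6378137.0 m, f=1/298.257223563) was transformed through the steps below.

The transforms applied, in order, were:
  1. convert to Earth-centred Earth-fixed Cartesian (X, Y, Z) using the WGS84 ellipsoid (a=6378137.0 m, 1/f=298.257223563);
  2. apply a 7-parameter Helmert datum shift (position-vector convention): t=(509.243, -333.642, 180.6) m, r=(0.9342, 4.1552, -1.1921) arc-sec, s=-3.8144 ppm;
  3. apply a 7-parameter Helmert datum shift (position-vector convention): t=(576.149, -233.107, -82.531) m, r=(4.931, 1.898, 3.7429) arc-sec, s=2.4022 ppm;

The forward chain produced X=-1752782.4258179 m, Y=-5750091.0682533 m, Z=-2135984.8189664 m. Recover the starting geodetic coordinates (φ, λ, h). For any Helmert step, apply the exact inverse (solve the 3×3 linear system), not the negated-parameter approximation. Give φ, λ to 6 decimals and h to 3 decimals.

start: X=-1752782.4258, Y=-5750091.0683, Z=-2135984.8190 m
→ Helmert⁻¹: X=-1753439.0476, Y=-5749863.3891, Z=-2135775.8347
→ Helmert⁻¹: X=-1753878.7222, Y=-5749571.4888, Z=-2135973.8734
→ geod (Bowring, a=6378137.000): φ=-19.68365500°, λ=-106.96407100°, h=3616.5130 m

φ=-19.683655°, λ=-106.964071°, h=3616.513 m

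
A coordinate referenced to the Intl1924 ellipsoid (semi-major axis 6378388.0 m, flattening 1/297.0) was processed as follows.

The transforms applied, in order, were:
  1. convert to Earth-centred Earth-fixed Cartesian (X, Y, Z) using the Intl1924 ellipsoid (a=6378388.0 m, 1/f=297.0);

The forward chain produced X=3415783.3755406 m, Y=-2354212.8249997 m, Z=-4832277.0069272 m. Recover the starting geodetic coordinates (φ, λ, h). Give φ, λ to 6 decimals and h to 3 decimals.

start: X=3415783.3755, Y=-2354212.8250, Z=-4832277.0069 m
→ geod (Bowring, a=6378388.000): φ=-49.54493900°, λ=-34.57523600°, h=2738.0630 m

φ=-49.544939°, λ=-34.575236°, h=2738.063 m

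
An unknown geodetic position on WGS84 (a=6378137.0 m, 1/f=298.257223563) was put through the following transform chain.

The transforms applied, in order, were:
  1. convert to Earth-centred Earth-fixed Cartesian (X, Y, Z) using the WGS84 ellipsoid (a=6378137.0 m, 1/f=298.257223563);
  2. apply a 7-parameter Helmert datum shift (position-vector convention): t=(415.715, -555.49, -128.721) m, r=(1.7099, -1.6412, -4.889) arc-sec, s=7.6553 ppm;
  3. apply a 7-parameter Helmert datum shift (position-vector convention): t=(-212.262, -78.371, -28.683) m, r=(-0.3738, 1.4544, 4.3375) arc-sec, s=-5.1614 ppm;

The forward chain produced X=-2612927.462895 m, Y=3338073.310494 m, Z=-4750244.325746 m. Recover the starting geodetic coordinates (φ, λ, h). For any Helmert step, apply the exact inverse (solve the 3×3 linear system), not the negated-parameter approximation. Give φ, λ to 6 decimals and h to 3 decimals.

start: X=-2612927.4629, Y=3338073.3105, Z=-4750244.3257 m
→ Helmert⁻¹: X=-2612624.9926, Y=3338232.4600, Z=-4750252.5329
→ Helmert⁻¹: X=-2613137.6342, Y=3338661.0753, Z=-4750094.3334
→ geod (Bowring, a=6378137.000): φ=-48.44049100°, λ=128.04994200°, h=780.5780 m

φ=-48.440491°, λ=128.049942°, h=780.578 m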